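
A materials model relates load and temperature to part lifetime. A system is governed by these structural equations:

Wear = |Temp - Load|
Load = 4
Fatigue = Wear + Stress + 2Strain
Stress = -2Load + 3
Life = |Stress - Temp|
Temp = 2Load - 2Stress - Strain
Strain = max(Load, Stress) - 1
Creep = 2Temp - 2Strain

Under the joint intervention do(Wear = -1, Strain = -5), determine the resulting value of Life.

28

Setting Wear = -1, Strain = -5 by intervention discards those variables' equations.
Stress = -2Load + 3  [with Load=4]  = -5
Temp = 2Load - 2Stress - Strain  [with Load=4, Stress=-5, Strain=-5]  = 23
Life = |Stress - Temp|  [with Stress=-5, Temp=23]  = 28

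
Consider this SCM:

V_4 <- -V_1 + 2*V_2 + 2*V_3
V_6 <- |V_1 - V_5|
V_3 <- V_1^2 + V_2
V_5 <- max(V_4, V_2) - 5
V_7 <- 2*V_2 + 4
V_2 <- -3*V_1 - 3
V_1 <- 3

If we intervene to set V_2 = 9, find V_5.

do(V_2=9) replaces the equation V_2 <- -3*V_1 - 3 with the constant V_2 = 9.
V_3 = V_1^2 + V_2  [with V_1=3, V_2=9]  = 18
V_4 = -V_1 + 2*V_2 + 2*V_3  [with V_1=3, V_2=9, V_3=18]  = 51
V_5 = max(V_4, V_2) - 5  [with V_4=51, V_2=9]  = 46

46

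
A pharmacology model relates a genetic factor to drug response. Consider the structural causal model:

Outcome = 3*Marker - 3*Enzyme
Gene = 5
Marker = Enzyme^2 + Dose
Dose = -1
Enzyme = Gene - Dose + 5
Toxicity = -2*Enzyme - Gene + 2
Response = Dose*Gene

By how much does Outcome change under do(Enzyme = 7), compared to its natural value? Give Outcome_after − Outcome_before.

The intervention breaks the incoming arrows to Enzyme: Enzyme = Gene - Dose + 5 no longer applies, and Enzyme = 7.
Marker = Enzyme^2 + Dose  [with Enzyme=7, Dose=-1]  = 48
Outcome = 3*Marker - 3*Enzyme  [with Marker=48, Enzyme=7]  = 123
Without intervention: Enzyme = Gene - Dose + 5  [with Gene=5, Dose=-1]  = 11; Marker = Enzyme^2 + Dose  [with Enzyme=11, Dose=-1]  = 120; Outcome = 3*Marker - 3*Enzyme  [with Marker=120, Enzyme=11]  = 327.
Change = 123 − 327 = -204.

-204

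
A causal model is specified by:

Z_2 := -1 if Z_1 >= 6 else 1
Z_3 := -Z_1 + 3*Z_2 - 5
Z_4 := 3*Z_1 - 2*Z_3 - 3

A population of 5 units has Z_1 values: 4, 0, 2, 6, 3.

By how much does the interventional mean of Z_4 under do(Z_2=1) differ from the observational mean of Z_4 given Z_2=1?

The intervention sets Z_2=1 in all 5 units regardless of Z_1. Recomputing Z_4 per unit gives 21, 1, 11, 31, 16; average 16.
Observing Z_2=1 restricts to units where Z_2's equation naturally yields 1: Z_1 ∈ {4, 0, 2, 3}. In that subpopulation Z_4 = 21, 1, 11, 16, mean 12.25.
Difference = 16 − 12.25 = 3.75.

3.75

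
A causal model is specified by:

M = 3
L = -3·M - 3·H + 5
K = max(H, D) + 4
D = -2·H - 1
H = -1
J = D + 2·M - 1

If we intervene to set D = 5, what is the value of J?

10

The intervention breaks the incoming arrows to D: D = -2·H - 1 no longer applies, and D = 5.
J = D + 2·M - 1  [with D=5, M=3]  = 10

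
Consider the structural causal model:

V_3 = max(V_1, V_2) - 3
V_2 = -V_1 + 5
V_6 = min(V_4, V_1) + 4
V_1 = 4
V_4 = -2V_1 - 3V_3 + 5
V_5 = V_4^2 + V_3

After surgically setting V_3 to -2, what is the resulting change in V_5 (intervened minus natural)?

do(V_3=-2) replaces the equation V_3 = max(V_1, V_2) - 3 with the constant V_3 = -2.
V_4 = -2V_1 - 3V_3 + 5  [with V_1=4, V_3=-2]  = 3
V_5 = V_4^2 + V_3  [with V_4=3, V_3=-2]  = 7
Without intervention: V_2 = -V_1 + 5  [with V_1=4]  = 1; V_3 = max(V_1, V_2) - 3  [with V_1=4, V_2=1]  = 1; V_4 = -2V_1 - 3V_3 + 5  [with V_1=4, V_3=1]  = -6; V_5 = V_4^2 + V_3  [with V_4=-6, V_3=1]  = 37.
Change = 7 − 37 = -30.

-30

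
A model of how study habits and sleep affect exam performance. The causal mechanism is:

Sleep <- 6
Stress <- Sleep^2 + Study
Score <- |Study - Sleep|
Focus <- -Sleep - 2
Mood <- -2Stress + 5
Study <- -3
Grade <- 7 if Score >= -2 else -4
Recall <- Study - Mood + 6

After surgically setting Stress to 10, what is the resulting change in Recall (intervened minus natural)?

-46

The intervention breaks the incoming arrows to Stress: Stress <- Sleep^2 + Study no longer applies, and Stress = 10.
Mood = -2Stress + 5  [with Stress=10]  = -15
Recall = Study - Mood + 6  [with Study=-3, Mood=-15]  = 18
Without intervention: Stress = Sleep^2 + Study  [with Sleep=6, Study=-3]  = 33; Mood = -2Stress + 5  [with Stress=33]  = -61; Recall = Study - Mood + 6  [with Study=-3, Mood=-61]  = 64.
Change = 18 − 64 = -46.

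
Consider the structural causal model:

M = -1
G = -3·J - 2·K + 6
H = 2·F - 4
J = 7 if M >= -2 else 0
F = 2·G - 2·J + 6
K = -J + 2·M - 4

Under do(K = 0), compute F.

do(K=0) replaces the equation K = -J + 2·M - 4 with the constant K = 0.
J = 7 if M >= -2 else 0  [with M=-1]  = 7
G = -3·J - 2·K + 6  [with J=7, K=0]  = -15
F = 2·G - 2·J + 6  [with G=-15, J=7]  = -38

-38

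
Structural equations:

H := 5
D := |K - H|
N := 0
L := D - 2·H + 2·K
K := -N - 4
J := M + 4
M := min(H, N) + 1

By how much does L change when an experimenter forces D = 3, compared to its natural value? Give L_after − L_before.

Intervening sets D = 3 and removes its equation (D := |K - H|).
K = -N - 4  [with N=0]  = -4
L = D - 2·H + 2·K  [with D=3, H=5, K=-4]  = -15
Without intervention: K = -N - 4  [with N=0]  = -4; D = |K - H|  [with K=-4, H=5]  = 9; L = D - 2·H + 2·K  [with D=9, H=5, K=-4]  = -9.
Change = -15 − (-9) = -6.

-6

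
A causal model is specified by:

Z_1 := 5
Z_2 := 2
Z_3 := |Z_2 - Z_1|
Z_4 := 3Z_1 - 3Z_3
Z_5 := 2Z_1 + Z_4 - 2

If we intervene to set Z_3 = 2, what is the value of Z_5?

17

do(Z_3=2) replaces the equation Z_3 := |Z_2 - Z_1| with the constant Z_3 = 2.
Z_4 = 3Z_1 - 3Z_3  [with Z_1=5, Z_3=2]  = 9
Z_5 = 2Z_1 + Z_4 - 2  [with Z_1=5, Z_4=9]  = 17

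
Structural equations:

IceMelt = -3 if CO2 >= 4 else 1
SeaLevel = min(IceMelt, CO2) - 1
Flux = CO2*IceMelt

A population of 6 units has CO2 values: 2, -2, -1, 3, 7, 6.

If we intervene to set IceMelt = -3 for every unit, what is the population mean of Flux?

-7.5

Under do(IceMelt=-3), IceMelt's equation is replaced by IceMelt=-3 for every unit. Per-unit Flux: -6, 6, 3, -9, -21, -18. Mean = -7.5.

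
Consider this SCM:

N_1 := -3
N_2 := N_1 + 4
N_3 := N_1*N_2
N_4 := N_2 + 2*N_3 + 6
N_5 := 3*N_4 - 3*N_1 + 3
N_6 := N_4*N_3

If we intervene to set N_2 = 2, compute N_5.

do(N_2=2) replaces the equation N_2 := N_1 + 4 with the constant N_2 = 2.
N_3 = N_1*N_2  [with N_1=-3, N_2=2]  = -6
N_4 = N_2 + 2*N_3 + 6  [with N_2=2, N_3=-6]  = -4
N_5 = 3*N_4 - 3*N_1 + 3  [with N_4=-4, N_1=-3]  = 0

0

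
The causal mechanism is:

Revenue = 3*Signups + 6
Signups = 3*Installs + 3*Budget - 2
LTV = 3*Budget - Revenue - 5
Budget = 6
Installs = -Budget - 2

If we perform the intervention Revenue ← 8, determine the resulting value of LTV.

Intervening sets Revenue = 8 and removes its equation (Revenue = 3*Signups + 6).
LTV = 3*Budget - Revenue - 5  [with Budget=6, Revenue=8]  = 5

5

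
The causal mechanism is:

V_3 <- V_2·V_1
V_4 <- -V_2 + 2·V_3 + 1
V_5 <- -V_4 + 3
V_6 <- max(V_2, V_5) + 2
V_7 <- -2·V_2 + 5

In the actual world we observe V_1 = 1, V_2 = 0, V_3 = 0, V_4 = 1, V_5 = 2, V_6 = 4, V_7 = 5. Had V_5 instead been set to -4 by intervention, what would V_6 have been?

2

The intervention breaks the incoming arrows to V_5: V_5 <- -V_4 + 3 no longer applies, and V_5 = -4.
V_6 = max(V_2, V_5) + 2  [with V_2=0, V_5=-4]  = 2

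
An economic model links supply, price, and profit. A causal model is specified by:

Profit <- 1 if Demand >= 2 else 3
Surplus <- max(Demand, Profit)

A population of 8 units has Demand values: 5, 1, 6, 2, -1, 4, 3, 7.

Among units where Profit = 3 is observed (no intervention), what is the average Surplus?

3

E[Surplus|Profit=3] averages over only the 2 units with Profit=3 (Demand = 1, -1): Surplus = 3, 3, mean 3.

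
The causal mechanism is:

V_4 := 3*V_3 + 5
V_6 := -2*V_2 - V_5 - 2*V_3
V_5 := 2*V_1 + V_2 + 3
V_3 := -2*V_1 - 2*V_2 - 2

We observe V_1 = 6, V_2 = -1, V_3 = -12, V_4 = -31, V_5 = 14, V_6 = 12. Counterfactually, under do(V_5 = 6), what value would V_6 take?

The intervention breaks the incoming arrows to V_5: V_5 := 2*V_1 + V_2 + 3 no longer applies, and V_5 = 6.
V_3 = -2*V_1 - 2*V_2 - 2  [with V_1=6, V_2=-1]  = -12
V_6 = -2*V_2 - V_5 - 2*V_3  [with V_2=-1, V_5=6, V_3=-12]  = 20

20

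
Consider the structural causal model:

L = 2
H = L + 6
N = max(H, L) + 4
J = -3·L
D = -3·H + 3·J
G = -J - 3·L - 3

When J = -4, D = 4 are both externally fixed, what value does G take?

The joint intervention fixes J = -4, D = 4, removing each variable's own equation.
G = -J - 3·L - 3  [with J=-4, L=2]  = -5

-5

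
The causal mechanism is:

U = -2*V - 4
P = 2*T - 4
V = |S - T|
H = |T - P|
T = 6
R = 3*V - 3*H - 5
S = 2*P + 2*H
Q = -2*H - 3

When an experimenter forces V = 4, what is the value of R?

The intervention breaks the incoming arrows to V: V = |S - T| no longer applies, and V = 4.
P = 2*T - 4  [with T=6]  = 8
H = |T - P|  [with T=6, P=8]  = 2
R = 3*V - 3*H - 5  [with V=4, H=2]  = 1

1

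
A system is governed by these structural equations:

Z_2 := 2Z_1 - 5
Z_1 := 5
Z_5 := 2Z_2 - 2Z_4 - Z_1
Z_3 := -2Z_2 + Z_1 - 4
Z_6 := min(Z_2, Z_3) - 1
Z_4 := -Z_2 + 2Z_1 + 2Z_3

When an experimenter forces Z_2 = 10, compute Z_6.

-20

Under do(Z_2=10), the mechanism Z_2 := 2Z_1 - 5 is discarded; Z_2 is fixed at 10.
Z_3 = -2Z_2 + Z_1 - 4  [with Z_2=10, Z_1=5]  = -19
Z_6 = min(Z_2, Z_3) - 1  [with Z_2=10, Z_3=-19]  = -20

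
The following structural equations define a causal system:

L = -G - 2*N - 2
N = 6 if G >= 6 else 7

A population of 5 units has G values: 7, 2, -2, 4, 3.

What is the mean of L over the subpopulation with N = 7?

E[L|N=7] averages over only the 4 units with N=7 (G = 2, -2, 4, 3): L = -18, -14, -20, -19, mean -17.75.

-17.75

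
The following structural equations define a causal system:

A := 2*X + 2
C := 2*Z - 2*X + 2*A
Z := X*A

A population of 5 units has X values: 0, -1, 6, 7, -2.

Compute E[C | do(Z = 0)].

Under do(Z=0), Z's equation is replaced by Z=0 for every unit. Per-unit C: 4, 2, 16, 18, 0. Mean = 8.

8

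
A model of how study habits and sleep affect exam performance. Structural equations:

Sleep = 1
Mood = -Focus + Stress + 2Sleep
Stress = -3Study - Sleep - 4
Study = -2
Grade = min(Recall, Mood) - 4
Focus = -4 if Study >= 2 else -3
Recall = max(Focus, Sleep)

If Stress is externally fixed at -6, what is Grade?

The intervention breaks the incoming arrows to Stress: Stress = -3Study - Sleep - 4 no longer applies, and Stress = -6.
Focus = -4 if Study >= 2 else -3  [with Study=-2]  = -3
Mood = -Focus + Stress + 2Sleep  [with Focus=-3, Stress=-6, Sleep=1]  = -1
Recall = max(Focus, Sleep)  [with Focus=-3, Sleep=1]  = 1
Grade = min(Recall, Mood) - 4  [with Recall=1, Mood=-1]  = -5

-5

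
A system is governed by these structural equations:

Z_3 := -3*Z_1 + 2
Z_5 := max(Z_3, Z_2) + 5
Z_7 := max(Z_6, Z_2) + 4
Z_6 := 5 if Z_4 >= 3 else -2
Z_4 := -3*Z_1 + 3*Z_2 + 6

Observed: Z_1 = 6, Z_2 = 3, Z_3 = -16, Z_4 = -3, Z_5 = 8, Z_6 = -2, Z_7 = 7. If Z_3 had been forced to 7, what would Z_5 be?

12

do(Z_3=7) replaces the equation Z_3 := -3*Z_1 + 2 with the constant Z_3 = 7.
Z_5 = max(Z_3, Z_2) + 5  [with Z_3=7, Z_2=3]  = 12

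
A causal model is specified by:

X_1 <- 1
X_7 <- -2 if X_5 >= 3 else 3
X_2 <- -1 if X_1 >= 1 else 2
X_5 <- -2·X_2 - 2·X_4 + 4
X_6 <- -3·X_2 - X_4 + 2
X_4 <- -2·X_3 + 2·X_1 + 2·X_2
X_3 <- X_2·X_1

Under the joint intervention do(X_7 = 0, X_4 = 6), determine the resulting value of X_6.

Setting X_7 = 0, X_4 = 6 by intervention discards those variables' equations.
X_2 = -1 if X_1 >= 1 else 2  [with X_1=1]  = -1
X_6 = -3·X_2 - X_4 + 2  [with X_2=-1, X_4=6]  = -1

-1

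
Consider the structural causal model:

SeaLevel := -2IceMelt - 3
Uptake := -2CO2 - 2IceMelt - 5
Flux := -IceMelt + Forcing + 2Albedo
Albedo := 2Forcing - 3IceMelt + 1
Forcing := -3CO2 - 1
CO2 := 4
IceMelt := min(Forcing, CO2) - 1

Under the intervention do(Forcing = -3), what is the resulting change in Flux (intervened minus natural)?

Under do(Forcing=-3), the mechanism Forcing := -3CO2 - 1 is discarded; Forcing is fixed at -3.
IceMelt = min(Forcing, CO2) - 1  [with Forcing=-3, CO2=4]  = -4
Albedo = 2Forcing - 3IceMelt + 1  [with Forcing=-3, IceMelt=-4]  = 7
Flux = -IceMelt + Forcing + 2Albedo  [with IceMelt=-4, Forcing=-3, Albedo=7]  = 15
Without intervention: Forcing = -3CO2 - 1  [with CO2=4]  = -13; IceMelt = min(Forcing, CO2) - 1  [with Forcing=-13, CO2=4]  = -14; Albedo = 2Forcing - 3IceMelt + 1  [with Forcing=-13, IceMelt=-14]  = 17; Flux = -IceMelt + Forcing + 2Albedo  [with IceMelt=-14, Forcing=-13, Albedo=17]  = 35.
Change = 15 − 35 = -20.

-20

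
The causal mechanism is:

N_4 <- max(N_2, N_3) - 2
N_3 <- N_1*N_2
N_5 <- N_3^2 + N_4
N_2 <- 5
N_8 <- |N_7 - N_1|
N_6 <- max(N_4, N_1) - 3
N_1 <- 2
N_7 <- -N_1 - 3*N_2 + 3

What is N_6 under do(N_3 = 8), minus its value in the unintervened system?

The intervention breaks the incoming arrows to N_3: N_3 <- N_1*N_2 no longer applies, and N_3 = 8.
N_4 = max(N_2, N_3) - 2  [with N_2=5, N_3=8]  = 6
N_6 = max(N_4, N_1) - 3  [with N_4=6, N_1=2]  = 3
Without intervention: N_3 = N_1*N_2  [with N_1=2, N_2=5]  = 10; N_4 = max(N_2, N_3) - 2  [with N_2=5, N_3=10]  = 8; N_6 = max(N_4, N_1) - 3  [with N_4=8, N_1=2]  = 5.
Change = 3 − 5 = -2.

-2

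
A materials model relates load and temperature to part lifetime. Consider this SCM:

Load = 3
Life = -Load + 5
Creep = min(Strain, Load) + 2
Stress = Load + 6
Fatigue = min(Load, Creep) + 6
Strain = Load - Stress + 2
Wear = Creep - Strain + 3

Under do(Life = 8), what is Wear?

5

The intervention breaks the incoming arrows to Life: Life = -Load + 5 no longer applies, and Life = 8.
Wear is not downstream of the intervention, so its value is determined by the original equations.
Stress = Load + 6  [with Load=3]  = 9
Strain = Load - Stress + 2  [with Load=3, Stress=9]  = -4
Creep = min(Strain, Load) + 2  [with Strain=-4, Load=3]  = -2
Wear = Creep - Strain + 3  [with Creep=-2, Strain=-4]  = 5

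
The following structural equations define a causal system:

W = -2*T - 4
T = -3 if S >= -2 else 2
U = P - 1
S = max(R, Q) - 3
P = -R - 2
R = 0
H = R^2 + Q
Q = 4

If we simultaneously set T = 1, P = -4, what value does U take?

Setting T = 1, P = -4 by intervention discards those variables' equations.
U = P - 1  [with P=-4]  = -5

-5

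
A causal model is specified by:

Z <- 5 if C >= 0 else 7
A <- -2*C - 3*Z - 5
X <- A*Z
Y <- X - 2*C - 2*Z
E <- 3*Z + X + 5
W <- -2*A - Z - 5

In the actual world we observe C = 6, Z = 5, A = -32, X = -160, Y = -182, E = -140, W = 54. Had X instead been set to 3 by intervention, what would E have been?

Under do(X=3), the mechanism X <- A*Z is discarded; X is fixed at 3.
Z = 5 if C >= 0 else 7  [with C=6]  = 5
E = 3*Z + X + 5  [with Z=5, X=3]  = 23

23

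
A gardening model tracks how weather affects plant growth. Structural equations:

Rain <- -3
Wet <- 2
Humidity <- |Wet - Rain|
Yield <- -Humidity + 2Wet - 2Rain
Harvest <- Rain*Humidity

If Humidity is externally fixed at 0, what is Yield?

10

The intervention breaks the incoming arrows to Humidity: Humidity <- |Wet - Rain| no longer applies, and Humidity = 0.
Yield = -Humidity + 2Wet - 2Rain  [with Humidity=0, Wet=2, Rain=-3]  = 10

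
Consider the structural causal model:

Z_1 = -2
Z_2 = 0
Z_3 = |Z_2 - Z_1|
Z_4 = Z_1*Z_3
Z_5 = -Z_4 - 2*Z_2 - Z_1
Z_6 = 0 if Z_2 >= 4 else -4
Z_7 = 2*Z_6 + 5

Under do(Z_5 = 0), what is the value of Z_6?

The intervention breaks the incoming arrows to Z_5: Z_5 = -Z_4 - 2*Z_2 - Z_1 no longer applies, and Z_5 = 0.
Since Z_6 is not a descendant of the intervened variable, it is unaffected.
Z_6 = 0 if Z_2 >= 4 else -4  [with Z_2=0]  = -4

-4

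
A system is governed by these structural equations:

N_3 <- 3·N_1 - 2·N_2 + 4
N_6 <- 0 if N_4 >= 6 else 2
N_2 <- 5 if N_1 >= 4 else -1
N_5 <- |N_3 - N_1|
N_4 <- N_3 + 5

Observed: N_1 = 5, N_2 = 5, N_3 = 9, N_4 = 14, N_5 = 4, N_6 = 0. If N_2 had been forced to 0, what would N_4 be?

24

Under do(N_2=0), the mechanism N_2 <- 5 if N_1 >= 4 else -1 is discarded; N_2 is fixed at 0.
N_3 = 3·N_1 - 2·N_2 + 4  [with N_1=5, N_2=0]  = 19
N_4 = N_3 + 5  [with N_3=19]  = 24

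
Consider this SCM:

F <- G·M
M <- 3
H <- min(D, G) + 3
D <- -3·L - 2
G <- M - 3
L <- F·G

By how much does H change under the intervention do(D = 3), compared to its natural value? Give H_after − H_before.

2

The intervention breaks the incoming arrows to D: D <- -3·L - 2 no longer applies, and D = 3.
G = M - 3  [with M=3]  = 0
H = min(D, G) + 3  [with D=3, G=0]  = 3
Without intervention: G = M - 3  [with M=3]  = 0; F = G·M  [with G=0, M=3]  = 0; L = F·G  [with F=0, G=0]  = 0; D = -3·L - 2  [with L=0]  = -2; H = min(D, G) + 3  [with D=-2, G=0]  = 1.
Change = 3 − 1 = 2.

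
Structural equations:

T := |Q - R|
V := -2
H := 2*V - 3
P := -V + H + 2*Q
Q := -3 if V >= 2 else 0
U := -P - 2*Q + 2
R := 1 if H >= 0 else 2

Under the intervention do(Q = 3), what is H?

-7

Under do(Q=3), the mechanism Q := -3 if V >= 2 else 0 is discarded; Q is fixed at 3.
Since H is not a descendant of the intervened variable, it is unaffected.
H = 2*V - 3  [with V=-2]  = -7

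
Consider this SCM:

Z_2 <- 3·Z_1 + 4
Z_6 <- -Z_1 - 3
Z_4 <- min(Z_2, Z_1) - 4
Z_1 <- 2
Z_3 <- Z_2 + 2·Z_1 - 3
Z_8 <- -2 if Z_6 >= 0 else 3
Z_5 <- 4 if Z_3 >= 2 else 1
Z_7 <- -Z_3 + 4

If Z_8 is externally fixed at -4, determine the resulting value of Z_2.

10

The intervention breaks the incoming arrows to Z_8: Z_8 <- -2 if Z_6 >= 0 else 3 no longer applies, and Z_8 = -4.
Z_2 is not downstream of the intervention, so its value is determined by the original equations.
Z_2 = 3·Z_1 + 4  [with Z_1=2]  = 10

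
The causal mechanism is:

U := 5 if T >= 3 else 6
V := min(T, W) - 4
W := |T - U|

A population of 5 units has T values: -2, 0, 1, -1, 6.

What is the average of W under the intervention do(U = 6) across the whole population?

5.2

do(U=6) breaks U's dependence on T. With U=6 fixed, W across the units is 8, 6, 5, 7, 0, mean 5.2.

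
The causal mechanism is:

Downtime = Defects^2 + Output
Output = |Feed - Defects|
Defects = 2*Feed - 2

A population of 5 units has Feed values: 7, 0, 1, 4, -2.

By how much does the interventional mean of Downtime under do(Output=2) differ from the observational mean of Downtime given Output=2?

Under do(Output=2), Output's equation is replaced by Output=2 for every unit. Per-unit Downtime: 146, 6, 2, 38, 38. Mean = 46.
Conditioning on Output=2 selects the 2 unit(s) with Feed ∈ {0, 4}. Their Downtime values: 6, 38. Mean = 22.
Difference = 46 − 22 = 24.

24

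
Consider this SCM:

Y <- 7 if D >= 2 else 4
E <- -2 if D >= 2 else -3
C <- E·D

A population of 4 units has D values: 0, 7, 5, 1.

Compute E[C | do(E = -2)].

-6.5

Under do(E=-2), E's equation is replaced by E=-2 for every unit. Per-unit C: 0, -14, -10, -2. Mean = -6.5.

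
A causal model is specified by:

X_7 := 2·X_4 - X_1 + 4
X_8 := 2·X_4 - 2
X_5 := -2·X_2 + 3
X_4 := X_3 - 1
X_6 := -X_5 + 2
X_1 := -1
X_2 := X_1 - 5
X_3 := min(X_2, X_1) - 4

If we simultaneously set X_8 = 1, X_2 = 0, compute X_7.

The joint intervention fixes X_8 = 1, X_2 = 0, removing each variable's own equation.
X_3 = min(X_2, X_1) - 4  [with X_2=0, X_1=-1]  = -5
X_4 = X_3 - 1  [with X_3=-5]  = -6
X_7 = 2·X_4 - X_1 + 4  [with X_4=-6, X_1=-1]  = -7

-7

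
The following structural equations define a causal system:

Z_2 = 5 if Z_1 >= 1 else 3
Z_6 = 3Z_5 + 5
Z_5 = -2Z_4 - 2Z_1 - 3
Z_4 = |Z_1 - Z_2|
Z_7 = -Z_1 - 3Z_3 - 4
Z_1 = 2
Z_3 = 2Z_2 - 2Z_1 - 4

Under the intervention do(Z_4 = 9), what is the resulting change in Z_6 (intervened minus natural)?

-36

Under do(Z_4=9), the mechanism Z_4 = |Z_1 - Z_2| is discarded; Z_4 is fixed at 9.
Z_5 = -2Z_4 - 2Z_1 - 3  [with Z_4=9, Z_1=2]  = -25
Z_6 = 3Z_5 + 5  [with Z_5=-25]  = -70
Without intervention: Z_2 = 5 if Z_1 >= 1 else 3  [with Z_1=2]  = 5; Z_4 = |Z_1 - Z_2|  [with Z_1=2, Z_2=5]  = 3; Z_5 = -2Z_4 - 2Z_1 - 3  [with Z_4=3, Z_1=2]  = -13; Z_6 = 3Z_5 + 5  [with Z_5=-13]  = -34.
Change = -70 − (-34) = -36.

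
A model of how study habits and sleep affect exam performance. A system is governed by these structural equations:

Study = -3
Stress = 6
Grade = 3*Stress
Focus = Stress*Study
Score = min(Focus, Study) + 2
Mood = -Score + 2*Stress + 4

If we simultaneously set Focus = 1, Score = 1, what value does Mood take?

Setting Focus = 1, Score = 1 by intervention discards those variables' equations.
Mood = -Score + 2*Stress + 4  [with Score=1, Stress=6]  = 15

15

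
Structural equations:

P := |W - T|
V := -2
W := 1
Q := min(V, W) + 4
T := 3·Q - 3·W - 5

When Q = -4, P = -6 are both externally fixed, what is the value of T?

-20

The joint intervention fixes Q = -4, P = -6, removing each variable's own equation.
T = 3·Q - 3·W - 5  [with Q=-4, W=1]  = -20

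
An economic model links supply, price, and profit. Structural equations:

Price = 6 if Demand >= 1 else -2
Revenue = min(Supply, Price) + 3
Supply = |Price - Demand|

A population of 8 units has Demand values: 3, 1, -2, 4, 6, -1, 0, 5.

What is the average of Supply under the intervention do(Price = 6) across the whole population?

Every unit gets Price=6 under the intervention. Supply values become 3, 5, 8, 2, 0, 7, 6, 1; E[Supply|do(Price=6)] = 4.

4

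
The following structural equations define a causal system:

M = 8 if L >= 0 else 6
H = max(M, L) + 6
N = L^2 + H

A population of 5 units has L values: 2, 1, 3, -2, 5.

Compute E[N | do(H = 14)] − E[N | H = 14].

-1.15

Every unit gets H=14 under the intervention. N values become 18, 15, 23, 18, 39; E[N|do(H=14)] = 22.6.
E[N|H=14] averages over only the 4 units with H=14 (L = 2, 1, 3, 5): N = 18, 15, 23, 39, mean 23.75.
Difference = 22.6 − 23.75 = -1.15.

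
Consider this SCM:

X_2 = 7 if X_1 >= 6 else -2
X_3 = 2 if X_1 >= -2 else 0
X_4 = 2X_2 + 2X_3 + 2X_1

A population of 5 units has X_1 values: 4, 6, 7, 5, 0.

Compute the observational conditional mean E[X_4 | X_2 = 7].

Conditioning on X_2=7 selects the 2 unit(s) with X_1 ∈ {6, 7}. Their X_4 values: 30, 32. Mean = 31.

31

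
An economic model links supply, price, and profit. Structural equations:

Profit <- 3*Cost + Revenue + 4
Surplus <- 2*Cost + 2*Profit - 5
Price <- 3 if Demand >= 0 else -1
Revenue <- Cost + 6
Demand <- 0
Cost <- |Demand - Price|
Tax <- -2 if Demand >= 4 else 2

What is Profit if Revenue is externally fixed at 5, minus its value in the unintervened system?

Under do(Revenue=5), the mechanism Revenue <- Cost + 6 is discarded; Revenue is fixed at 5.
Price = 3 if Demand >= 0 else -1  [with Demand=0]  = 3
Cost = |Demand - Price|  [with Demand=0, Price=3]  = 3
Profit = 3*Cost + Revenue + 4  [with Cost=3, Revenue=5]  = 18
Without intervention: Price = 3 if Demand >= 0 else -1  [with Demand=0]  = 3; Cost = |Demand - Price|  [with Demand=0, Price=3]  = 3; Revenue = Cost + 6  [with Cost=3]  = 9; Profit = 3*Cost + Revenue + 4  [with Cost=3, Revenue=9]  = 22.
Change = 18 − 22 = -4.

-4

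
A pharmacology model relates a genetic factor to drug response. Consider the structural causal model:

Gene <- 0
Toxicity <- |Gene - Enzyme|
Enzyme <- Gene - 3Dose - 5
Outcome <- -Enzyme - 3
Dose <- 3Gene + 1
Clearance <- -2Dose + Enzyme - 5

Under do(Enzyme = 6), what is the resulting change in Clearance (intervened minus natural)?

do(Enzyme=6) replaces the equation Enzyme <- Gene - 3Dose - 5 with the constant Enzyme = 6.
Dose = 3Gene + 1  [with Gene=0]  = 1
Clearance = -2Dose + Enzyme - 5  [with Dose=1, Enzyme=6]  = -1
Without intervention: Dose = 3Gene + 1  [with Gene=0]  = 1; Enzyme = Gene - 3Dose - 5  [with Gene=0, Dose=1]  = -8; Clearance = -2Dose + Enzyme - 5  [with Dose=1, Enzyme=-8]  = -15.
Change = -1 − (-15) = 14.

14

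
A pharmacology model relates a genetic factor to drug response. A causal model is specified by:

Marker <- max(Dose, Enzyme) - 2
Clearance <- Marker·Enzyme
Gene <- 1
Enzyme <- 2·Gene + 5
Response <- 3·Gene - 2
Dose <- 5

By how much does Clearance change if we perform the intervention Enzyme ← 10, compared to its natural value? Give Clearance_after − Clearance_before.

The intervention breaks the incoming arrows to Enzyme: Enzyme <- 2·Gene + 5 no longer applies, and Enzyme = 10.
Marker = max(Dose, Enzyme) - 2  [with Dose=5, Enzyme=10]  = 8
Clearance = Marker·Enzyme  [with Marker=8, Enzyme=10]  = 80
Without intervention: Enzyme = 2·Gene + 5  [with Gene=1]  = 7; Marker = max(Dose, Enzyme) - 2  [with Dose=5, Enzyme=7]  = 5; Clearance = Marker·Enzyme  [with Marker=5, Enzyme=7]  = 35.
Change = 80 − 35 = 45.

45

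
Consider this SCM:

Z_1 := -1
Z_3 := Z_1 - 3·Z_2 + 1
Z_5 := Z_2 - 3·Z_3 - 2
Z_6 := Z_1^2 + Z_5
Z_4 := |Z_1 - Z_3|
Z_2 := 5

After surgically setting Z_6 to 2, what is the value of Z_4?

do(Z_6=2) replaces the equation Z_6 := Z_1^2 + Z_5 with the constant Z_6 = 2.
No directed path runs from Z_6 to Z_4, so Z_4 keeps its natural value.
Z_3 = Z_1 - 3·Z_2 + 1  [with Z_1=-1, Z_2=5]  = -15
Z_4 = |Z_1 - Z_3|  [with Z_1=-1, Z_3=-15]  = 14

14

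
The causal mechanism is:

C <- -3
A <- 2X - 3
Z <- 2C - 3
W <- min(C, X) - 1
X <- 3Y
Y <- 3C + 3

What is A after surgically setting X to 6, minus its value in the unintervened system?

Under do(X=6), the mechanism X <- 3Y is discarded; X is fixed at 6.
A = 2X - 3  [with X=6]  = 9
Without intervention: Y = 3C + 3  [with C=-3]  = -6; X = 3Y  [with Y=-6]  = -18; A = 2X - 3  [with X=-18]  = -39.
Change = 9 − (-39) = 48.

48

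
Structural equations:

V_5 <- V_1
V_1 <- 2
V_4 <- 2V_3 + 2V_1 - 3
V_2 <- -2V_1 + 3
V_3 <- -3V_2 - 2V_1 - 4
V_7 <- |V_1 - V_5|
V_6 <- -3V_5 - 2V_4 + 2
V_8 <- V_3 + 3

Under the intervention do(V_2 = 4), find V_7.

0

Under do(V_2=4), the mechanism V_2 <- -2V_1 + 3 is discarded; V_2 is fixed at 4.
No directed path runs from V_2 to V_7, so V_7 keeps its natural value.
V_5 = V_1  [with V_1=2]  = 2
V_7 = |V_1 - V_5|  [with V_1=2, V_5=2]  = 0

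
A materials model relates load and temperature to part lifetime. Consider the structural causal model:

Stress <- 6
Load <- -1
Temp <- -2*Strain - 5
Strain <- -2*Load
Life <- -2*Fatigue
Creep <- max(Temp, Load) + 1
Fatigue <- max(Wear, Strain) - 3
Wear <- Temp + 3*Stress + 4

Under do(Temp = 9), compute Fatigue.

The intervention breaks the incoming arrows to Temp: Temp <- -2*Strain - 5 no longer applies, and Temp = 9.
Strain = -2*Load  [with Load=-1]  = 2
Wear = Temp + 3*Stress + 4  [with Temp=9, Stress=6]  = 31
Fatigue = max(Wear, Strain) - 3  [with Wear=31, Strain=2]  = 28

28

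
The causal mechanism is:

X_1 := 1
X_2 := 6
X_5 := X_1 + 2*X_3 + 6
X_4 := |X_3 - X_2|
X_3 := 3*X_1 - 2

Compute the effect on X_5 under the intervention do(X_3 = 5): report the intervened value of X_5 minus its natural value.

do(X_3=5) replaces the equation X_3 := 3*X_1 - 2 with the constant X_3 = 5.
X_5 = X_1 + 2*X_3 + 6  [with X_1=1, X_3=5]  = 17
Without intervention: X_3 = 3*X_1 - 2  [with X_1=1]  = 1; X_5 = X_1 + 2*X_3 + 6  [with X_1=1, X_3=1]  = 9.
Change = 17 − 9 = 8.

8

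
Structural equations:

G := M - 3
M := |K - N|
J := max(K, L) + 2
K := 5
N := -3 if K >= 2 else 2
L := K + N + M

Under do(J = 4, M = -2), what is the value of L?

0

Under do(J = 4, M = -2), each intervened variable's structural equation is replaced by its fixed value.
N = -3 if K >= 2 else 2  [with K=5]  = -3
L = K + N + M  [with K=5, N=-3, M=-2]  = 0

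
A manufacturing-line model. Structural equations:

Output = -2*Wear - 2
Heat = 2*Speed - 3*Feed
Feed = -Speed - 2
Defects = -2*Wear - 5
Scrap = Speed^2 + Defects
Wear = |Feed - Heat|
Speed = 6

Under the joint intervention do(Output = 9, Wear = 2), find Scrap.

27

Setting Output = 9, Wear = 2 by intervention discards those variables' equations.
Defects = -2*Wear - 5  [with Wear=2]  = -9
Scrap = Speed^2 + Defects  [with Speed=6, Defects=-9]  = 27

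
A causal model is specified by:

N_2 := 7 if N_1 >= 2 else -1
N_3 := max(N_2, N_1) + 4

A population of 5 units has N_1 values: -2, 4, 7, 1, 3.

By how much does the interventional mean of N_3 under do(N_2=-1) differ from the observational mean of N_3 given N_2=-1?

Under do(N_2=-1), N_2's equation is replaced by N_2=-1 for every unit. Per-unit N_3: 3, 8, 11, 5, 7. Mean = 6.8.
E[N_3|N_2=-1] averages over only the 2 units with N_2=-1 (N_1 = -2, 1): N_3 = 3, 5, mean 4.
Difference = 6.8 − 4 = 2.8.

2.8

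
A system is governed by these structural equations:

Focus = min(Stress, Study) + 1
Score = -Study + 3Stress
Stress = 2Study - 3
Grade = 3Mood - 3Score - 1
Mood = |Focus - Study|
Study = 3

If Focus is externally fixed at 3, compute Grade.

-19

The intervention breaks the incoming arrows to Focus: Focus = min(Stress, Study) + 1 no longer applies, and Focus = 3.
Stress = 2Study - 3  [with Study=3]  = 3
Score = -Study + 3Stress  [with Study=3, Stress=3]  = 6
Mood = |Focus - Study|  [with Focus=3, Study=3]  = 0
Grade = 3Mood - 3Score - 1  [with Mood=0, Score=6]  = -19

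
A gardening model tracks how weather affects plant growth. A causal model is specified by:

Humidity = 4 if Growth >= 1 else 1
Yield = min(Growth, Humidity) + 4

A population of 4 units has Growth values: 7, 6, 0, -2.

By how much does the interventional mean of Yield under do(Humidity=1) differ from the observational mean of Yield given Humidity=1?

Under do(Humidity=1), Humidity's equation is replaced by Humidity=1 for every unit. Per-unit Yield: 5, 5, 4, 2. Mean = 4.
E[Yield|Humidity=1] averages over only the 2 units with Humidity=1 (Growth = 0, -2): Yield = 4, 2, mean 3.
Difference = 4 − 3 = 1.

1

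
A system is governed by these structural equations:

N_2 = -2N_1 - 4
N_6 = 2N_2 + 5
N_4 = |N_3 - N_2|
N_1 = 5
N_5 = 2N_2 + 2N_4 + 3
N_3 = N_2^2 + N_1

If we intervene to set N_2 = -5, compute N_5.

do(N_2=-5) replaces the equation N_2 = -2N_1 - 4 with the constant N_2 = -5.
N_3 = N_2^2 + N_1  [with N_2=-5, N_1=5]  = 30
N_4 = |N_3 - N_2|  [with N_3=30, N_2=-5]  = 35
N_5 = 2N_2 + 2N_4 + 3  [with N_2=-5, N_4=35]  = 63

63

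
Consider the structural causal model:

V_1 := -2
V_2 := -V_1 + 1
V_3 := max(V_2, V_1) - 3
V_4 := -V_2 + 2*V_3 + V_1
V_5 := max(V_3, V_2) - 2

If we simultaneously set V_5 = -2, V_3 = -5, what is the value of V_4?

Under do(V_5 = -2, V_3 = -5), each intervened variable's structural equation is replaced by its fixed value.
V_2 = -V_1 + 1  [with V_1=-2]  = 3
V_4 = -V_2 + 2*V_3 + V_1  [with V_2=3, V_3=-5, V_1=-2]  = -15

-15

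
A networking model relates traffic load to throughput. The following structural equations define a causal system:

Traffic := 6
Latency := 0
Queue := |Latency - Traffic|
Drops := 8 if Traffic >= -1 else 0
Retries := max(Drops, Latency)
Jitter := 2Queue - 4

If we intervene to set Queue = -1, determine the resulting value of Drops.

The intervention breaks the incoming arrows to Queue: Queue := |Latency - Traffic| no longer applies, and Queue = -1.
Drops is not downstream of the intervention, so its value is determined by the original equations.
Drops = 8 if Traffic >= -1 else 0  [with Traffic=6]  = 8

8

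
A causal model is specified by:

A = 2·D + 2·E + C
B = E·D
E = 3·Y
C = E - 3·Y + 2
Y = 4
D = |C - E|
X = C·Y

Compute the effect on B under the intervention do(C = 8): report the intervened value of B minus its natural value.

-72

The intervention breaks the incoming arrows to C: C = E - 3·Y + 2 no longer applies, and C = 8.
E = 3·Y  [with Y=4]  = 12
D = |C - E|  [with C=8, E=12]  = 4
B = E·D  [with E=12, D=4]  = 48
Without intervention: E = 3·Y  [with Y=4]  = 12; C = E - 3·Y + 2  [with E=12, Y=4]  = 2; D = |C - E|  [with C=2, E=12]  = 10; B = E·D  [with E=12, D=10]  = 120.
Change = 48 − 120 = -72.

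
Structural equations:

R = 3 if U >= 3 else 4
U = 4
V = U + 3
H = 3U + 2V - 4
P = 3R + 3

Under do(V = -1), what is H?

Under do(V=-1), the mechanism V = U + 3 is discarded; V is fixed at -1.
H = 3U + 2V - 4  [with U=4, V=-1]  = 6

6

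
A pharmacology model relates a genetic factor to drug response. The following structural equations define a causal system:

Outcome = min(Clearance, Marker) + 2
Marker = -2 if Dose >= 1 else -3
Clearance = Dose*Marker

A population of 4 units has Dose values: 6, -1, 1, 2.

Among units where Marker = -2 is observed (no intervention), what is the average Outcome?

Conditioning on Marker=-2 selects the 3 unit(s) with Dose ∈ {6, 1, 2}. Their Outcome values: -10, 0, -2. Mean = -4.

-4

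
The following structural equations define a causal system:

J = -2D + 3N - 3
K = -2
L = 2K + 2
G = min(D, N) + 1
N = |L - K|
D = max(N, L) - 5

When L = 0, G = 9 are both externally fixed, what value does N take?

2

The joint intervention fixes L = 0, G = 9, removing each variable's own equation.
N = |L - K|  [with L=0, K=-2]  = 2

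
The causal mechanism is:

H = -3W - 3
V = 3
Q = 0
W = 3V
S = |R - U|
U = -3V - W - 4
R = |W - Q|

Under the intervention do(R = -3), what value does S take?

19

Under do(R=-3), the mechanism R = |W - Q| is discarded; R is fixed at -3.
W = 3V  [with V=3]  = 9
U = -3V - W - 4  [with V=3, W=9]  = -22
S = |R - U|  [with R=-3, U=-22]  = 19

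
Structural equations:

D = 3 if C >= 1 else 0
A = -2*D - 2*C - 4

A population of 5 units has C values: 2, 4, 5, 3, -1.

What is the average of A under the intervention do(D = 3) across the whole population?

-15.2

Under do(D=3), D's equation is replaced by D=3 for every unit. Per-unit A: -14, -18, -20, -16, -8. Mean = -15.2.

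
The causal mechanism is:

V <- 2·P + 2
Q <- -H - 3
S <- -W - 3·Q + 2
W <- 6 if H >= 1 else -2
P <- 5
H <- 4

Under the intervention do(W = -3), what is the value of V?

12

The intervention breaks the incoming arrows to W: W <- 6 if H >= 1 else -2 no longer applies, and W = -3.
Since V is not a descendant of the intervened variable, it is unaffected.
V = 2·P + 2  [with P=5]  = 12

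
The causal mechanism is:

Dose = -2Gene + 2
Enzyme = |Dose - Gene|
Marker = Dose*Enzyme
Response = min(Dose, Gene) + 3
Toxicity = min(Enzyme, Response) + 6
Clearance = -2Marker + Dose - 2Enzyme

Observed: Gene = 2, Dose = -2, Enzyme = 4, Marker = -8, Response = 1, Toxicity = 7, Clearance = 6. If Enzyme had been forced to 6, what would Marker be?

The intervention breaks the incoming arrows to Enzyme: Enzyme = |Dose - Gene| no longer applies, and Enzyme = 6.
Dose = -2Gene + 2  [with Gene=2]  = -2
Marker = Dose*Enzyme  [with Dose=-2, Enzyme=6]  = -12

-12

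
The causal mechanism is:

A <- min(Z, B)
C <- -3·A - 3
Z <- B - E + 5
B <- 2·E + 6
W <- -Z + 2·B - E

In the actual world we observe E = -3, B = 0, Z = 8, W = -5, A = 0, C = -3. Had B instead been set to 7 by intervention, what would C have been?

-24

Under do(B=7), the mechanism B <- 2·E + 6 is discarded; B is fixed at 7.
Z = B - E + 5  [with B=7, E=-3]  = 15
A = min(Z, B)  [with Z=15, B=7]  = 7
C = -3·A - 3  [with A=7]  = -24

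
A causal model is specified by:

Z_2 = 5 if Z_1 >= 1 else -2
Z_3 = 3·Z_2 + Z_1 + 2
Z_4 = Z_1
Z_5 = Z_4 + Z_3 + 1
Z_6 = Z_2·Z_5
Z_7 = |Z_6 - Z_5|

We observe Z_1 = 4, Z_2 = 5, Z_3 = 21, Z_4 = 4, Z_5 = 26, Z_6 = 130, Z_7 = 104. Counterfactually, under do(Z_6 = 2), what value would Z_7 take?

24

Intervening sets Z_6 = 2 and removes its equation (Z_6 = Z_2·Z_5).
Z_2 = 5 if Z_1 >= 1 else -2  [with Z_1=4]  = 5
Z_3 = 3·Z_2 + Z_1 + 2  [with Z_2=5, Z_1=4]  = 21
Z_4 = Z_1  [with Z_1=4]  = 4
Z_5 = Z_4 + Z_3 + 1  [with Z_4=4, Z_3=21]  = 26
Z_7 = |Z_6 - Z_5|  [with Z_6=2, Z_5=26]  = 24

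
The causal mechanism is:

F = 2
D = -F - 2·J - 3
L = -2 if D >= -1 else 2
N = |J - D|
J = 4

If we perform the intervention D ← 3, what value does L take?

The intervention breaks the incoming arrows to D: D = -F - 2·J - 3 no longer applies, and D = 3.
L = -2 if D >= -1 else 2  [with D=3]  = -2

-2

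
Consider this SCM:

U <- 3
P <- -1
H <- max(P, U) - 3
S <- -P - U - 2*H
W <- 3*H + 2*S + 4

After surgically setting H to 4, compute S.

The intervention breaks the incoming arrows to H: H <- max(P, U) - 3 no longer applies, and H = 4.
S = -P - U - 2*H  [with P=-1, U=3, H=4]  = -10

-10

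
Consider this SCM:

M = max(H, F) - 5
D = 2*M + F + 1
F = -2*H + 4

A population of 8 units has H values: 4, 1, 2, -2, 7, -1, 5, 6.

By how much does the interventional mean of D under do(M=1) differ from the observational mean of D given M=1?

The intervention sets M=1 in all 8 units regardless of H. Recomputing D per unit gives -1, 5, 3, 11, -7, 9, -3, -5; average 1.5.
Observing M=1 restricts to units where M's equation naturally yields 1: H ∈ {-1, 6}. In that subpopulation D = 9, -5, mean 2.
Difference = 1.5 − 2 = -0.5.

-0.5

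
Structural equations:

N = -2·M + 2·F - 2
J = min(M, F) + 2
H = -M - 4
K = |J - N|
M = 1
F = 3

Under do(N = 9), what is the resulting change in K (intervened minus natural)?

The intervention breaks the incoming arrows to N: N = -2·M + 2·F - 2 no longer applies, and N = 9.
J = min(M, F) + 2  [with M=1, F=3]  = 3
K = |J - N|  [with J=3, N=9]  = 6
Without intervention: J = min(M, F) + 2  [with M=1, F=3]  = 3; N = -2·M + 2·F - 2  [with M=1, F=3]  = 2; K = |J - N|  [with J=3, N=2]  = 1.
Change = 6 − 1 = 5.

5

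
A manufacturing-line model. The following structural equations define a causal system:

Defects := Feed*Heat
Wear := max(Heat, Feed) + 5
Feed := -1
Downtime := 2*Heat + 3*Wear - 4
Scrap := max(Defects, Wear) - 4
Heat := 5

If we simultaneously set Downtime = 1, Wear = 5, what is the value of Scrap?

1

Under do(Downtime = 1, Wear = 5), each intervened variable's structural equation is replaced by its fixed value.
Defects = Feed*Heat  [with Feed=-1, Heat=5]  = -5
Scrap = max(Defects, Wear) - 4  [with Defects=-5, Wear=5]  = 1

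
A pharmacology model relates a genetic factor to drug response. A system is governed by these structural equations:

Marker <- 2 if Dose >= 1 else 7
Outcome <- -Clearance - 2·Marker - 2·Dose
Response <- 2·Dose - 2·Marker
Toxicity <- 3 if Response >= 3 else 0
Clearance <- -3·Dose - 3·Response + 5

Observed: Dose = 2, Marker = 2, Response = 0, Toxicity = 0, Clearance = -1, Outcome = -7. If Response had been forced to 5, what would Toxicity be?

3

The intervention breaks the incoming arrows to Response: Response <- 2·Dose - 2·Marker no longer applies, and Response = 5.
Toxicity = 3 if Response >= 3 else 0  [with Response=5]  = 3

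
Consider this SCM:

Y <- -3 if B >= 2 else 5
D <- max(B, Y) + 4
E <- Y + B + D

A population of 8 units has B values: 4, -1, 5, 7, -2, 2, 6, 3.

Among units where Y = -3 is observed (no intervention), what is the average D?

8.5

Observing Y=-3 restricts to units where Y's equation naturally yields -3: B ∈ {4, 5, 7, 2, 6, 3}. In that subpopulation D = 8, 9, 11, 6, 10, 7, mean 8.5.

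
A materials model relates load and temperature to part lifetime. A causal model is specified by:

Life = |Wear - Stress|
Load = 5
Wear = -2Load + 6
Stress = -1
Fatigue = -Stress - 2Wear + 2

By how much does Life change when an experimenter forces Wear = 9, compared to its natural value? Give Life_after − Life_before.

7

do(Wear=9) replaces the equation Wear = -2Load + 6 with the constant Wear = 9.
Life = |Wear - Stress|  [with Wear=9, Stress=-1]  = 10
Without intervention: Wear = -2Load + 6  [with Load=5]  = -4; Life = |Wear - Stress|  [with Wear=-4, Stress=-1]  = 3.
Change = 10 − 3 = 7.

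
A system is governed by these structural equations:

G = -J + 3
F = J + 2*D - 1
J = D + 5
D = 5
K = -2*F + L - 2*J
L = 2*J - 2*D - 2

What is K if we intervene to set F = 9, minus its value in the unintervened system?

20

The intervention breaks the incoming arrows to F: F = J + 2*D - 1 no longer applies, and F = 9.
J = D + 5  [with D=5]  = 10
L = 2*J - 2*D - 2  [with J=10, D=5]  = 8
K = -2*F + L - 2*J  [with F=9, L=8, J=10]  = -30
Without intervention: J = D + 5  [with D=5]  = 10; F = J + 2*D - 1  [with J=10, D=5]  = 19; L = 2*J - 2*D - 2  [with J=10, D=5]  = 8; K = -2*F + L - 2*J  [with F=19, L=8, J=10]  = -50.
Change = -30 − (-50) = 20.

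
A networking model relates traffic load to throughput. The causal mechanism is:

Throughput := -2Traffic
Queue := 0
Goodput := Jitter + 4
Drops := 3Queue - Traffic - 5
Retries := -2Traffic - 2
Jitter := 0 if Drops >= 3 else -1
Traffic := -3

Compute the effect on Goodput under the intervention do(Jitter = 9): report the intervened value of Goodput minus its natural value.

Under do(Jitter=9), the mechanism Jitter := 0 if Drops >= 3 else -1 is discarded; Jitter is fixed at 9.
Goodput = Jitter + 4  [with Jitter=9]  = 13
Without intervention: Drops = 3Queue - Traffic - 5  [with Queue=0, Traffic=-3]  = -2; Jitter = 0 if Drops >= 3 else -1  [with Drops=-2]  = -1; Goodput = Jitter + 4  [with Jitter=-1]  = 3.
Change = 13 − 3 = 10.

10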